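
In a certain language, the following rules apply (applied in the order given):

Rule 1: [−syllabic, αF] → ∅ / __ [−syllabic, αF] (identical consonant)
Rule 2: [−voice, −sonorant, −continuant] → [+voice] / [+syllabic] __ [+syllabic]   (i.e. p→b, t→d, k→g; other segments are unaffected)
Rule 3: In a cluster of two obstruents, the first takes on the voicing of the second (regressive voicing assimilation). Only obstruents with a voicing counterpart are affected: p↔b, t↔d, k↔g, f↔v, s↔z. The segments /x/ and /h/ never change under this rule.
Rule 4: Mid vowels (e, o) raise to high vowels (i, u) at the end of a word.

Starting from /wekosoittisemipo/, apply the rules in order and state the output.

wegosoidisemibu

Rule 1 (degemination): /tt/ is a geminate; the first /t/ deletes. /wekosoittisemipo/ → wekosoitisemipo.
Rule 2 (intervocalic voicing): /k/ is a voiceless stop between vowels /e/ and /o/, so it voices to [g]. /t/ is a voiceless stop between vowels /i/ and /i/, so it voices to [d]. /p/ is a voiceless stop between vowels /i/ and /o/, so it voices to [b]. /wekosoitisemipo/ → wegosoidisemibo.
Rule 3 (regressive voicing assimilation): no segment meets the environment; /wegosoidisemibo/ is unchanged.
Rule 4 (final vowel raising): /o/ is a mid vowel in word-final position, so it raises to [u]. /wegosoidisemibo/ → wegosoidisemibu.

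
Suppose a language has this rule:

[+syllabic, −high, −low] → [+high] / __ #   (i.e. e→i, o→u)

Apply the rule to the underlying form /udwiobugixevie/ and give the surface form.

Scanning /udwiobugixevie/: /o/ at position 5 is not in the conditioning environment; /e/ at position 11 is not in the conditioning environment; /e/ is a mid vowel in word-final position, so it raises to [i].
Result: [udwiobugixevii].

udwiobugixevii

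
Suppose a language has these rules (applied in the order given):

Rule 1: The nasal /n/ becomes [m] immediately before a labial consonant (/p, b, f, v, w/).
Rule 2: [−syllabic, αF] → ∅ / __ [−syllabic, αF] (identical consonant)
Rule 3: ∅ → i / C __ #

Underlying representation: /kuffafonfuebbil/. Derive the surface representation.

Rule 1 (nasal place assimilation): /n/ precedes the labial consonant /f/, so it assimilates in place to [m]. /kuffafonfuebbil/ → kuffafomfuebbil.
Rule 2 (degemination): /ff/ is a geminate; the first /f/ deletes. /bb/ is a geminate; the first /b/ deletes. /kuffafomfuebbil/ → kufafomfuebil.
Rule 3 (final i-epenthesis): the form ends in the consonant /l/, so [i] is inserted word-finally. /kufafomfuebil/ → kufafomfuebili.

kufafomfuebili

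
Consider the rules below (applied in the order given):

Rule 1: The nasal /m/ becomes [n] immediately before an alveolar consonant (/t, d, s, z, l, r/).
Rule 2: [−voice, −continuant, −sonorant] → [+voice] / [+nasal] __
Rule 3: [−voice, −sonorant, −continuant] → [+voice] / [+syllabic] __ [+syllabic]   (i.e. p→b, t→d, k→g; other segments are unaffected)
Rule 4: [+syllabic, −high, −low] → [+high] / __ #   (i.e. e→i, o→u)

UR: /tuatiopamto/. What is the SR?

tuadiobandu

Rule 1 (nasal place assimilation): /m/ precedes the alveolar consonant /t/, so it assimilates in place to [n]. /tuatiopamto/ → tuatiopanto.
Rule 2 (post-nasal voicing): /t/ is a voiceless stop immediately after the nasal /n/, so it voices to [d]. /tuatiopanto/ → tuatiopando.
Rule 3 (intervocalic voicing): /t/ is a voiceless stop between vowels /a/ and /i/, so it voices to [d]. /p/ is a voiceless stop between vowels /o/ and /a/, so it voices to [b]. /tuatiopando/ → tuadiobando.
Rule 4 (final vowel raising): /o/ is a mid vowel in word-final position, so it raises to [u]. /tuadiobando/ → tuadiobandu.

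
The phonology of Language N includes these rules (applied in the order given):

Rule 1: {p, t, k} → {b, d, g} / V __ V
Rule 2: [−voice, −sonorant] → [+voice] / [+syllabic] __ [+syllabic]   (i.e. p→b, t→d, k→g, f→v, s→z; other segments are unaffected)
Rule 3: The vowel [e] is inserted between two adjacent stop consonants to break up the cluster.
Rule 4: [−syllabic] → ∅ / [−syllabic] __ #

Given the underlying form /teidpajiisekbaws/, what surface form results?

teidepajiizekebaw

Rule 1 (intervocalic voicing): no segment meets the environment; /teidpajiisekbaws/ is unchanged.
Rule 2 (intervocalic voicing): /s/ is a voiceless obstruent between vowels /i/ and /e/, so it voices to [z]. /teidpajiisekbaws/ → teidpajiizekbaws.
Rule 3 (stop-cluster e-epenthesis): /d/ and /p/ form a stop–stop cluster, so [e] is inserted between them. /k/ and /b/ form a stop–stop cluster, so [e] is inserted between them. /teidpajiizekbaws/ → teidepajiizekebaws.
Rule 4 (final cluster simplification): /s/ is the second consonant of a word-final cluster /ws/, so it deletes. /teidepajiizekebaws/ → teidepajiizekebaw.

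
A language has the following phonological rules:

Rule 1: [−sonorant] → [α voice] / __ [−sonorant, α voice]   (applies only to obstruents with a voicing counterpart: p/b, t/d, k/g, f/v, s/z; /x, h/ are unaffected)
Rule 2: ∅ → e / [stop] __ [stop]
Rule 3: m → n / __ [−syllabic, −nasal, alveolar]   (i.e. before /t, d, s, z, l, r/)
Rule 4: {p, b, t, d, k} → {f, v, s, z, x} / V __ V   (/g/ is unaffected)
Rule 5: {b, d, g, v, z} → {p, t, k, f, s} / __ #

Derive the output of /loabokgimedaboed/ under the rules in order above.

loavogegimezavoet

Rule 1 (regressive voicing assimilation): /k/ precedes the voiced obstruent /g/, so it voices to [g] by assimilation. /loabokgimedaboed/ → loaboggimedaboed.
Rule 2 (stop-cluster e-epenthesis): /g/ and /g/ form a stop–stop cluster, so [e] is inserted between them. /loaboggimedaboed/ → loabogegimedaboed.
Rule 3 (nasal place assimilation): no segment meets the environment; /loabogegimedaboed/ is unchanged.
Rule 4 (intervocalic spirantization): /b/ is a stop between vowels /a/ and /o/, so it spirantizes to the fricative [v]. /d/ is a stop between vowels /e/ and /a/, so it spirantizes to the fricative [z]. /b/ is a stop between vowels /a/ and /o/, so it spirantizes to the fricative [v]. /loabogegimedaboed/ → loavogegimezavoed.
Rule 5 (final devoicing): /d/ is a voiced obstruent in word-final position, so it devoices to [t]. /loavogegimezavoed/ → loavogegimezavoet.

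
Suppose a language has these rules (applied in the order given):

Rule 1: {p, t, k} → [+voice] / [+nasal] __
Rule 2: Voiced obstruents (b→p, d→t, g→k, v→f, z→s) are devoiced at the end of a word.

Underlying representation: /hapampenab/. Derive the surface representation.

hapambenap

Rule 1 (post-nasal voicing): /p/ is a voiceless stop immediately after the nasal /m/, so it voices to [b]. /hapampenab/ → hapambenab.
Rule 2 (final devoicing): /b/ is a voiced obstruent in word-final position, so it devoices to [p]. /hapambenab/ → hapambenap.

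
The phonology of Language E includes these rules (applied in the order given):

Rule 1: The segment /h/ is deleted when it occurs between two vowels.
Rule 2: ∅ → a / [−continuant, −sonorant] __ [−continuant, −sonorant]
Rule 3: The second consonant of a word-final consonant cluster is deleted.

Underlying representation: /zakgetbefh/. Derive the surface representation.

zakagetabef

Rule 1 (intervocalic h-deletion): no segment meets the environment; /zakgetbefh/ is unchanged.
Rule 2 (stop-cluster a-epenthesis): /k/ and /g/ form a stop–stop cluster, so [a] is inserted between them. /t/ and /b/ form a stop–stop cluster, so [a] is inserted between them. /zakgetbefh/ → zakagetabefh.
Rule 3 (final cluster simplification): /h/ is the second consonant of a word-final cluster /fh/, so it deletes. /zakagetabefh/ → zakagetabef.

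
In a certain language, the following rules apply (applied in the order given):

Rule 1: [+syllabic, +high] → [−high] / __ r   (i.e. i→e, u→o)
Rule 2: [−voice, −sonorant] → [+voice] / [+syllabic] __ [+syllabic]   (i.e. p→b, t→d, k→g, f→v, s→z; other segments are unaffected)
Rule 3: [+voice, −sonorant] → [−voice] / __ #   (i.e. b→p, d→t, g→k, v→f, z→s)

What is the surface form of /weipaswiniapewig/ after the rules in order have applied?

weibaswiniabewik

Rule 1 (pre-rhotic lowering): no segment meets the environment; /weipaswiniapewig/ is unchanged.
Rule 2 (intervocalic voicing): /p/ is a voiceless obstruent between vowels /i/ and /a/, so it voices to [b]. /p/ is a voiceless obstruent between vowels /a/ and /e/, so it voices to [b]. /weipaswiniapewig/ → weibaswiniabewig.
Rule 3 (final devoicing): /g/ is a voiced obstruent in word-final position, so it devoices to [k]. /weibaswiniabewig/ → weibaswiniabewik.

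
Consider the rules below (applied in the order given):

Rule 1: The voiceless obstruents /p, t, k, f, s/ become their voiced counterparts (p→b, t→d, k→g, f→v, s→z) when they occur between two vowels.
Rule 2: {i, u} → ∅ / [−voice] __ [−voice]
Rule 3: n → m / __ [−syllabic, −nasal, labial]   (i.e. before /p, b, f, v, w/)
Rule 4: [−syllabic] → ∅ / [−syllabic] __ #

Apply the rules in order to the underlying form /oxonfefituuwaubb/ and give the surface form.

Rule 1 (intervocalic voicing): /f/ is a voiceless obstruent between vowels /e/ and /i/, so it voices to [v]. /t/ is a voiceless obstruent between vowels /i/ and /u/, so it voices to [d]. /oxonfefituuwaubb/ → oxonfeviduuwaubb.
Rule 2 (high vowel syncope): no segment meets the environment; /oxonfeviduuwaubb/ is unchanged.
Rule 3 (nasal place assimilation): /n/ precedes the labial consonant /f/, so it assimilates in place to [m]. /oxonfeviduuwaubb/ → oxomfeviduuwaubb.
Rule 4 (final cluster simplification): /b/ is the second consonant of a word-final cluster /bb/, so it deletes. /oxomfeviduuwaubb/ → oxomfeviduuwaub.

oxomfeviduuwaub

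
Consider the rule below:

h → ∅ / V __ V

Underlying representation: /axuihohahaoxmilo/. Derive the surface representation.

/h/ occurs between vowels /i/ and /o/, so it deletes.
/h/ occurs between vowels /o/ and /a/, so it deletes.
/h/ occurs between vowels /a/ and /a/, so it deletes.
Surface form: [axuioaaoxmilo].

axuioaaoxmilo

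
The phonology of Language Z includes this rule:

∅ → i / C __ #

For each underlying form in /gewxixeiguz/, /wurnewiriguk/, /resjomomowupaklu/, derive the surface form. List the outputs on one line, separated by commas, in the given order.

gewxixeiguzi, wurnewiriguki, resjomomowupaklu

/gewxixeiguz/: the form ends in the consonant /z/, so [i] is inserted word-finally. → [gewxixeiguzi].
/wurnewiriguk/: the form ends in the consonant /k/, so [i] is inserted word-finally. → [wurnewiriguki].
/resjomomowupaklu/: the rule's environment is not met; surfaces unchanged as [resjomomowupaklu].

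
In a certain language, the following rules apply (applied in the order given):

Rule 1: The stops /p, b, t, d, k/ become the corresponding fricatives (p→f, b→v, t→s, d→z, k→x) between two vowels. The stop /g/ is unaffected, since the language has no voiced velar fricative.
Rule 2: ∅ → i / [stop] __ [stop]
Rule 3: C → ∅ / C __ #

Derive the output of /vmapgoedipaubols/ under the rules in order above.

vmapigoezifauvol

Rule 1 (intervocalic spirantization): /d/ is a stop between vowels /e/ and /i/, so it spirantizes to the fricative [z]. /p/ is a stop between vowels /i/ and /a/, so it spirantizes to the fricative [f]. /b/ is a stop between vowels /u/ and /o/, so it spirantizes to the fricative [v]. /vmapgoedipaubols/ → vmapgoezifauvols.
Rule 2 (stop-cluster i-epenthesis): /p/ and /g/ form a stop–stop cluster, so [i] is inserted between them. /vmapgoezifauvols/ → vmapigoezifauvols.
Rule 3 (final cluster simplification): /s/ is the second consonant of a word-final cluster /ls/, so it deletes. /vmapigoezifauvols/ → vmapigoezifauvol.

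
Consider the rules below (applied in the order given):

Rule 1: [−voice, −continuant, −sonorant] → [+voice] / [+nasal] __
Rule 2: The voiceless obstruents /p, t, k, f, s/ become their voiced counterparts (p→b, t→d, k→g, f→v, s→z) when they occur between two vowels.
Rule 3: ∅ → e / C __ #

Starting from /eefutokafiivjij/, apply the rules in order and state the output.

Rule 1 (post-nasal voicing): no segment meets the environment; /eefutokafiivjij/ is unchanged.
Rule 2 (intervocalic voicing): /f/ is a voiceless obstruent between vowels /e/ and /u/, so it voices to [v]. /t/ is a voiceless obstruent between vowels /u/ and /o/, so it voices to [d]. /k/ is a voiceless obstruent between vowels /o/ and /a/, so it voices to [g]. /f/ is a voiceless obstruent between vowels /a/ and /i/, so it voices to [v]. /eefutokafiivjij/ → eevudogaviivjij.
Rule 3 (final e-epenthesis): the form ends in the consonant /j/, so [e] is inserted word-finally. /eevudogaviivjij/ → eevudogaviivjije.

eevudogaviivjije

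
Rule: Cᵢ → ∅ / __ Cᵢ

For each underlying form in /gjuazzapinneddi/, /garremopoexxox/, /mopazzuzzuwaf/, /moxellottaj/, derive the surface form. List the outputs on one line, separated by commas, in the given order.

/gjuazzapinneddi/: /zz/ is a geminate; the first /z/ deletes. /nn/ is a geminate; the first /n/ deletes. /dd/ is a geminate; the first /d/ deletes. → [gjuazapinedi].
/garremopoexxox/: /rr/ is a geminate; the first /r/ deletes. /xx/ is a geminate; the first /x/ deletes. → [garemopoexox].
/mopazzuzzuwaf/: /zz/ is a geminate; the first /z/ deletes. /zz/ is a geminate; the first /z/ deletes. → [mopazuzuwaf].
/moxellottaj/: /ll/ is a geminate; the first /l/ deletes. /tt/ is a geminate; the first /t/ deletes. → [moxelotaj].

gjuazapinedi, garemopoexox, mopazuzuwaf, moxelotaj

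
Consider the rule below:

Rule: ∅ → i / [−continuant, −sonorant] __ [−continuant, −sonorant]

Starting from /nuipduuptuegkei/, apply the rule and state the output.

nuipiduupituegikei

/p/ and /d/ form a stop–stop cluster, so [i] is inserted between them.
/p/ and /t/ form a stop–stop cluster, so [i] is inserted between them.
/g/ and /k/ form a stop–stop cluster, so [i] is inserted between them.
Surface form: [nuipiduupituegikei].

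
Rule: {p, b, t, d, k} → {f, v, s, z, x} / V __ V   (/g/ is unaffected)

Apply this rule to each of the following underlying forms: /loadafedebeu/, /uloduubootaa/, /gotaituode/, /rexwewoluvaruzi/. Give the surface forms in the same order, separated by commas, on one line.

loazafezeveu, ulozuuvoosaa, gosaisuoze, rexwewoluvaruzi

/loadafedebeu/: /d/ is a stop between vowels /a/ and /a/, so it spirantizes to the fricative [z]. /d/ is a stop between vowels /e/ and /e/, so it spirantizes to the fricative [z]. /b/ is a stop between vowels /e/ and /e/, so it spirantizes to the fricative [v]. → [loazafezeveu].
/uloduubootaa/: /d/ is a stop between vowels /o/ and /u/, so it spirantizes to the fricative [z]. /b/ is a stop between vowels /u/ and /o/, so it spirantizes to the fricative [v]. /t/ is a stop between vowels /o/ and /a/, so it spirantizes to the fricative [s]. → [ulozuuvoosaa].
/gotaituode/: /t/ is a stop between vowels /o/ and /a/, so it spirantizes to the fricative [s]. /t/ is a stop between vowels /i/ and /u/, so it spirantizes to the fricative [s]. /d/ is a stop between vowels /o/ and /e/, so it spirantizes to the fricative [z]. → [gosaisuoze].
/rexwewoluvaruzi/: the rule's environment is not met; surfaces unchanged as [rexwewoluvaruzi].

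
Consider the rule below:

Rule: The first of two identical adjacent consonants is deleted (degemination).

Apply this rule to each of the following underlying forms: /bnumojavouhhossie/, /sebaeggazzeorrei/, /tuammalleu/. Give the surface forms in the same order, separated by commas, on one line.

/bnumojavouhhossie/: /hh/ is a geminate; the first /h/ deletes. /ss/ is a geminate; the first /s/ deletes. → [bnumojavouhosie].
/sebaeggazzeorrei/: /gg/ is a geminate; the first /g/ deletes. /zz/ is a geminate; the first /z/ deletes. /rr/ is a geminate; the first /r/ deletes. → [sebaegazeorei].
/tuammalleu/: /mm/ is a geminate; the first /m/ deletes. /ll/ is a geminate; the first /l/ deletes. → [tuamaleu].

bnumojavouhosie, sebaegazeorei, tuamaleu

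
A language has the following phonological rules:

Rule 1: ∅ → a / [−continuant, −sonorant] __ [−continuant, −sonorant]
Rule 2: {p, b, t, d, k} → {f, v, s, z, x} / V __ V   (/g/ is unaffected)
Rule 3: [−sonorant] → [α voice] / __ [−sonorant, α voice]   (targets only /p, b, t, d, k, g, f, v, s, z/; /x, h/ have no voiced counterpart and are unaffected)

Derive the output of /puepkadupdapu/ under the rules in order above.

puefaxazufazafu

Rule 1 (stop-cluster a-epenthesis): /p/ and /k/ form a stop–stop cluster, so [a] is inserted between them. /p/ and /d/ form a stop–stop cluster, so [a] is inserted between them. /puepkadupdapu/ → puepakadupadapu.
Rule 2 (intervocalic spirantization): /p/ is a stop between vowels /e/ and /a/, so it spirantizes to the fricative [f]. /k/ is a stop between vowels /a/ and /a/, so it spirantizes to the fricative [x]. /d/ is a stop between vowels /a/ and /u/, so it spirantizes to the fricative [z]. /p/ is a stop between vowels /u/ and /a/, so it spirantizes to the fricative [f]. /d/ is a stop between vowels /a/ and /a/, so it spirantizes to the fricative [z]. /p/ is a stop between vowels /a/ and /u/, so it spirantizes to the fricative [f]. /puepakadupadapu/ → puefaxazufazafu.
Rule 3 (regressive voicing assimilation): no segment meets the environment; /puefaxazufazafu/ is unchanged.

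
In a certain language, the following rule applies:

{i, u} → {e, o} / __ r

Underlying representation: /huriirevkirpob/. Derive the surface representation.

horierevkerpob

Scanning /huriirevkirpob/: /u/ is a high vowel immediately before /r/, so it lowers to [o]; /i/ at position 4 is not in the conditioning environment; /i/ is a high vowel immediately before /r/, so it lowers to [e]; /i/ is a high vowel immediately before /r/, so it lowers to [e].
Result: [horierevkerpob].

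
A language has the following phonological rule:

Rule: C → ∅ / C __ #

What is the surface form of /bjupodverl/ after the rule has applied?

bjupodver

/l/ is the second consonant of a word-final cluster /rl/, so it deletes.
Surface form: [bjupodver].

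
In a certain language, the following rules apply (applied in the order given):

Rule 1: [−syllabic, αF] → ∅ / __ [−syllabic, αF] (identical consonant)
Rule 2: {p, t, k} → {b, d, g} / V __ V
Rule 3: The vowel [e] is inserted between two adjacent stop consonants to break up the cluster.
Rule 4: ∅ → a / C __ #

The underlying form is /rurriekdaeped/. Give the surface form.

Rule 1 (degemination): /rr/ is a geminate; the first /r/ deletes. /rurriekdaeped/ → ruriekdaeped.
Rule 2 (intervocalic voicing): /p/ is a voiceless stop between vowels /e/ and /e/, so it voices to [b]. /ruriekdaeped/ → ruriekdaebed.
Rule 3 (stop-cluster e-epenthesis): /k/ and /d/ form a stop–stop cluster, so [e] is inserted between them. /ruriekdaebed/ → ruriekedaebed.
Rule 4 (final a-epenthesis): the form ends in the consonant /d/, so [a] is inserted word-finally. /ruriekedaebed/ → ruriekedaebeda.

ruriekedaebeda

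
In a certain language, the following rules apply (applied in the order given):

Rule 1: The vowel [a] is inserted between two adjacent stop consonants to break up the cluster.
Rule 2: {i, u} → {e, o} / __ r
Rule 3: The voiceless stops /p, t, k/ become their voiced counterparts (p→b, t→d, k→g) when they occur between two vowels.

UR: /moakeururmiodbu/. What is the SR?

Rule 1 (stop-cluster a-epenthesis): /d/ and /b/ form a stop–stop cluster, so [a] is inserted between them. /moakeururmiodbu/ → moakeururmiodabu.
Rule 2 (pre-rhotic lowering): /u/ is a high vowel immediately before /r/, so it lowers to [o]. /u/ is a high vowel immediately before /r/, so it lowers to [o]. /moakeururmiodabu/ → moakeorormiodabu.
Rule 3 (intervocalic voicing): /k/ is a voiceless stop between vowels /a/ and /e/, so it voices to [g]. /moakeorormiodabu/ → moageorormiodabu.

moageorormiodabu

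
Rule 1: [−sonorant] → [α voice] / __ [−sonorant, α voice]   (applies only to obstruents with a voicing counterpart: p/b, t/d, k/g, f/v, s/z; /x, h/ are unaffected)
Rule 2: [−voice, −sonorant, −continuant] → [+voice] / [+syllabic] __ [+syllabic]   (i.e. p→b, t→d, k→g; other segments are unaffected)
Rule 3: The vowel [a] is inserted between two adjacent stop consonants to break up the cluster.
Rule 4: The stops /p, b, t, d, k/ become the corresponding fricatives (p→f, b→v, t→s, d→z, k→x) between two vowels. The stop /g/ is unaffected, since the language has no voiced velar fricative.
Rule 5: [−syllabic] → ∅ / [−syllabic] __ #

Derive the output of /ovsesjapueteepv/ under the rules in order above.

Rule 1 (regressive voicing assimilation): /v/ precedes the voiceless obstruent /s/, so it devoices to [f] by assimilation. /p/ precedes the voiced obstruent /v/, so it voices to [b] by assimilation. /ovsesjapueteepv/ → ofsesjapueteebv.
Rule 2 (intervocalic voicing): /p/ is a voiceless stop between vowels /a/ and /u/, so it voices to [b]. /t/ is a voiceless stop between vowels /e/ and /e/, so it voices to [d]. /ofsesjapueteebv/ → ofsesjabuedeebv.
Rule 3 (stop-cluster a-epenthesis): no segment meets the environment; /ofsesjabuedeebv/ is unchanged.
Rule 4 (intervocalic spirantization): /b/ is a stop between vowels /a/ and /u/, so it spirantizes to the fricative [v]. /d/ is a stop between vowels /e/ and /e/, so it spirantizes to the fricative [z]. /ofsesjabuedeebv/ → ofsesjavuezeebv.
Rule 5 (final cluster simplification): /v/ is the second consonant of a word-final cluster /bv/, so it deletes. /ofsesjavuezeebv/ → ofsesjavuezeeb.

ofsesjavuezeeb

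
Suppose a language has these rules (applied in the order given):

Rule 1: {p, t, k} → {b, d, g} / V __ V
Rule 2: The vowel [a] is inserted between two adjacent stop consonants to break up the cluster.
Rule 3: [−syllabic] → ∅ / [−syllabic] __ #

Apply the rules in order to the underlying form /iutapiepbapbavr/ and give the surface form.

iudabiepabapabav

Rule 1 (intervocalic voicing): /t/ is a voiceless stop between vowels /u/ and /a/, so it voices to [d]. /p/ is a voiceless stop between vowels /a/ and /i/, so it voices to [b]. /iutapiepbapbavr/ → iudabiepbapbavr.
Rule 2 (stop-cluster a-epenthesis): /p/ and /b/ form a stop–stop cluster, so [a] is inserted between them. /p/ and /b/ form a stop–stop cluster, so [a] is inserted between them. /iudabiepbapbavr/ → iudabiepabapabavr.
Rule 3 (final cluster simplification): /r/ is the second consonant of a word-final cluster /vr/, so it deletes. /iudabiepabapabavr/ → iudabiepabapabav.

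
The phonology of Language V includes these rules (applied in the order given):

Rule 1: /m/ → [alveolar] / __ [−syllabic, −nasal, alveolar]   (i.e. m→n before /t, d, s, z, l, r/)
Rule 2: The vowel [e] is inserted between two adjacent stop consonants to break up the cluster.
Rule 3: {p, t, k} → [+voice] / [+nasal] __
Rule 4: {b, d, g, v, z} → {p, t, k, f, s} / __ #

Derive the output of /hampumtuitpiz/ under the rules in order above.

Rule 1 (nasal place assimilation): /m/ precedes the alveolar consonant /t/, so it assimilates in place to [n]. /hampumtuitpiz/ → hampuntuitpiz.
Rule 2 (stop-cluster e-epenthesis): /t/ and /p/ form a stop–stop cluster, so [e] is inserted between them. /hampuntuitpiz/ → hampuntuitepiz.
Rule 3 (post-nasal voicing): /p/ is a voiceless stop immediately after the nasal /m/, so it voices to [b]. /t/ is a voiceless stop immediately after the nasal /n/, so it voices to [d]. /hampuntuitepiz/ → hambunduitepiz.
Rule 4 (final devoicing): /z/ is a voiced obstruent in word-final position, so it devoices to [s]. /hambunduitepiz/ → hambunduitepis.

hambunduitepis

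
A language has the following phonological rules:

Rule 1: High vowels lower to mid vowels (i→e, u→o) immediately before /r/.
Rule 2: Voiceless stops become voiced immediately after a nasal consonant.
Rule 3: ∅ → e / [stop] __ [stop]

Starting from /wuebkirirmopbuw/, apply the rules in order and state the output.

wuebekerermopebuw

Rule 1 (pre-rhotic lowering): /i/ is a high vowel immediately before /r/, so it lowers to [e]. /i/ is a high vowel immediately before /r/, so it lowers to [e]. /wuebkirirmopbuw/ → wuebkerermopbuw.
Rule 2 (post-nasal voicing): no segment meets the environment; /wuebkerermopbuw/ is unchanged.
Rule 3 (stop-cluster e-epenthesis): /b/ and /k/ form a stop–stop cluster, so [e] is inserted between them. /p/ and /b/ form a stop–stop cluster, so [e] is inserted between them. /wuebkerermopbuw/ → wuebekerermopebuw.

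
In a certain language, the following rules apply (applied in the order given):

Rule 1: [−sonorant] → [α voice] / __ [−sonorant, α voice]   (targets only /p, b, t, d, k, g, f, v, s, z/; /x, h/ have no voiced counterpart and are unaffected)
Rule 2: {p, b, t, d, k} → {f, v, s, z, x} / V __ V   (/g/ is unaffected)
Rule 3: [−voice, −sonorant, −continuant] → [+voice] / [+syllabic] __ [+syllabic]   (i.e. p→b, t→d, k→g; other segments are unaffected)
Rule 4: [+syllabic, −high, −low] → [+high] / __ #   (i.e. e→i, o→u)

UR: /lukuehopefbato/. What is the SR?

luxuehofevbasu

Rule 1 (regressive voicing assimilation): /f/ precedes the voiced obstruent /b/, so it voices to [v] by assimilation. /lukuehopefbato/ → lukuehopevbato.
Rule 2 (intervocalic spirantization): /k/ is a stop between vowels /u/ and /u/, so it spirantizes to the fricative [x]. /p/ is a stop between vowels /o/ and /e/, so it spirantizes to the fricative [f]. /t/ is a stop between vowels /a/ and /o/, so it spirantizes to the fricative [s]. /lukuehopevbato/ → luxuehofevbaso.
Rule 3 (intervocalic voicing): no segment meets the environment; /luxuehofevbaso/ is unchanged.
Rule 4 (final vowel raising): /o/ is a mid vowel in word-final position, so it raises to [u]. /luxuehofevbaso/ → luxuehofevbasu.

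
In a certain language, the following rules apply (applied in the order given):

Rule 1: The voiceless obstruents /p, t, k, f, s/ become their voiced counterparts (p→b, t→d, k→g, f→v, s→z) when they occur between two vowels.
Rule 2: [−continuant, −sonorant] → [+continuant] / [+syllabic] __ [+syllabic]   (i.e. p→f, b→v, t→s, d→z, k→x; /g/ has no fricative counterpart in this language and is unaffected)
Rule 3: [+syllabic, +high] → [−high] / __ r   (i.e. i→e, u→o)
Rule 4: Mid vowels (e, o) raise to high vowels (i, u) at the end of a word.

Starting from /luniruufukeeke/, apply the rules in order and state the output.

luneruuvugeegi

Rule 1 (intervocalic voicing): /f/ is a voiceless obstruent between vowels /u/ and /u/, so it voices to [v]. /k/ is a voiceless obstruent between vowels /u/ and /e/, so it voices to [g]. /k/ is a voiceless obstruent between vowels /e/ and /e/, so it voices to [g]. /luniruufukeeke/ → luniruuvugeege.
Rule 2 (intervocalic spirantization): no segment meets the environment; /luniruuvugeege/ is unchanged.
Rule 3 (pre-rhotic lowering): /i/ is a high vowel immediately before /r/, so it lowers to [e]. /luniruuvugeege/ → luneruuvugeege.
Rule 4 (final vowel raising): /e/ is a mid vowel in word-final position, so it raises to [i]. /luneruuvugeege/ → luneruuvugeegi.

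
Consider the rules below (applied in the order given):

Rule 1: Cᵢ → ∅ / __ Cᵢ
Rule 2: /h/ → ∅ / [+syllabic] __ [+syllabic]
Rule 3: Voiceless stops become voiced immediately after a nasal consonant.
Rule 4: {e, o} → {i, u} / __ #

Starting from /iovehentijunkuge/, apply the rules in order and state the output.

Rule 1 (degemination): no segment meets the environment; /iovehentijunkuge/ is unchanged.
Rule 2 (intervocalic h-deletion): /h/ occurs between vowels /e/ and /e/, so it deletes. /iovehentijunkuge/ → ioveentijunkuge.
Rule 3 (post-nasal voicing): /t/ is a voiceless stop immediately after the nasal /n/, so it voices to [d]. /k/ is a voiceless stop immediately after the nasal /n/, so it voices to [g]. /ioveentijunkuge/ → ioveendijunguge.
Rule 4 (final vowel raising): /e/ is a mid vowel in word-final position, so it raises to [i]. /ioveendijunguge/ → ioveendijungugi.

ioveendijungugi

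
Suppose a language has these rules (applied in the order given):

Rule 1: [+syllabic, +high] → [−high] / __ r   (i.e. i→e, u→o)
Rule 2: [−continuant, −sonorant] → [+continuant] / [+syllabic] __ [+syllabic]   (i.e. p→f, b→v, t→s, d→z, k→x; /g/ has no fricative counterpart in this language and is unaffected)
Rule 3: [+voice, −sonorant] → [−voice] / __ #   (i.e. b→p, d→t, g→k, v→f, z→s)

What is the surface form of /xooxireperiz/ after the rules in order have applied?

Rule 1 (pre-rhotic lowering): /i/ is a high vowel immediately before /r/, so it lowers to [e]. /xooxireperiz/ → xooxereperiz.
Rule 2 (intervocalic spirantization): /p/ is a stop between vowels /e/ and /e/, so it spirantizes to the fricative [f]. /xooxereperiz/ → xooxereferiz.
Rule 3 (final devoicing): /z/ is a voiced obstruent in word-final position, so it devoices to [s]. /xooxereferiz/ → xooxereferis.

xooxereferis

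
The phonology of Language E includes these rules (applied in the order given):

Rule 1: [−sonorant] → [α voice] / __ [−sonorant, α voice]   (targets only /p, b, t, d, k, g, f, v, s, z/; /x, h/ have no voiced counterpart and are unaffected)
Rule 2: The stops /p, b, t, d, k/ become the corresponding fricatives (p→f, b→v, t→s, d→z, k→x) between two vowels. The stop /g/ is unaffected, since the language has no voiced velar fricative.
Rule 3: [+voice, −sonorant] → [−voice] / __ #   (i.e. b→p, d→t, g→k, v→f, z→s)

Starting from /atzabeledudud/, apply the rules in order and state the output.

Rule 1 (regressive voicing assimilation): /t/ precedes the voiced obstruent /z/, so it voices to [d] by assimilation. /atzabeledudud/ → adzabeledudud.
Rule 2 (intervocalic spirantization): /b/ is a stop between vowels /a/ and /e/, so it spirantizes to the fricative [v]. /d/ is a stop between vowels /e/ and /u/, so it spirantizes to the fricative [z]. /d/ is a stop between vowels /u/ and /u/, so it spirantizes to the fricative [z]. /adzabeledudud/ → adzavelezuzud.
Rule 3 (final devoicing): /d/ is a voiced obstruent in word-final position, so it devoices to [t]. /adzavelezuzud/ → adzavelezuzut.

adzavelezuzut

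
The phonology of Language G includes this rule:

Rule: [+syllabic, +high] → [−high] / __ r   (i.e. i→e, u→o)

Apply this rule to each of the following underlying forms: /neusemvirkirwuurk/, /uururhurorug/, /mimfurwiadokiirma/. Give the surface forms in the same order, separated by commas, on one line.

neusemverkerwuork, uororhororug, mimforwiadokierma

/neusemvirkirwuurk/: /i/ is a high vowel immediately before /r/, so it lowers to [e]. /i/ is a high vowel immediately before /r/, so it lowers to [e]. /u/ is a high vowel immediately before /r/, so it lowers to [o]. → [neusemverkerwuork].
/uururhurorug/: /u/ is a high vowel immediately before /r/, so it lowers to [o]. /u/ is a high vowel immediately before /r/, so it lowers to [o]. /u/ is a high vowel immediately before /r/, so it lowers to [o]. → [uororhororug].
/mimfurwiadokiirma/: /u/ is a high vowel immediately before /r/, so it lowers to [o]. /i/ is a high vowel immediately before /r/, so it lowers to [e]. → [mimforwiadokierma].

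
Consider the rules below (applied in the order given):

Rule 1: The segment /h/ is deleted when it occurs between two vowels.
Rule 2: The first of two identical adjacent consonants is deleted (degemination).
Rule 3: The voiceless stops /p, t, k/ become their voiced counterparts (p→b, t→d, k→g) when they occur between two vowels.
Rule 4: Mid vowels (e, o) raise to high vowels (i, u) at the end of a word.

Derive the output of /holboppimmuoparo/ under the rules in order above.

holbobimuobaru

Rule 1 (intervocalic h-deletion): no segment meets the environment; /holboppimmuoparo/ is unchanged.
Rule 2 (degemination): /pp/ is a geminate; the first /p/ deletes. /mm/ is a geminate; the first /m/ deletes. /holboppimmuoparo/ → holbopimuoparo.
Rule 3 (intervocalic voicing): /p/ is a voiceless stop between vowels /o/ and /i/, so it voices to [b]. /p/ is a voiceless stop between vowels /o/ and /a/, so it voices to [b]. /holbopimuoparo/ → holbobimuobaro.
Rule 4 (final vowel raising): /o/ is a mid vowel in word-final position, so it raises to [u]. /holbobimuobaro/ → holbobimuobaru.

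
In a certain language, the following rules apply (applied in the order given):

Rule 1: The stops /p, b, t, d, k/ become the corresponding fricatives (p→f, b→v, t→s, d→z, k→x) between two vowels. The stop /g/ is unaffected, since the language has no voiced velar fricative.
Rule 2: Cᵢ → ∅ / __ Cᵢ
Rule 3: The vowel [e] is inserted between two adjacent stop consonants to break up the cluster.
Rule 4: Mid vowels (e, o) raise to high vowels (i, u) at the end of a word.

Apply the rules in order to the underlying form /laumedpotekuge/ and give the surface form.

Rule 1 (intervocalic spirantization): /t/ is a stop between vowels /o/ and /e/, so it spirantizes to the fricative [s]. /k/ is a stop between vowels /e/ and /u/, so it spirantizes to the fricative [x]. /laumedpotekuge/ → laumedposexuge.
Rule 2 (degemination): no segment meets the environment; /laumedposexuge/ is unchanged.
Rule 3 (stop-cluster e-epenthesis): /d/ and /p/ form a stop–stop cluster, so [e] is inserted between them. /laumedposexuge/ → laumedeposexuge.
Rule 4 (final vowel raising): /e/ is a mid vowel in word-final position, so it raises to [i]. /laumedeposexuge/ → laumedeposexugi.

laumedeposexugi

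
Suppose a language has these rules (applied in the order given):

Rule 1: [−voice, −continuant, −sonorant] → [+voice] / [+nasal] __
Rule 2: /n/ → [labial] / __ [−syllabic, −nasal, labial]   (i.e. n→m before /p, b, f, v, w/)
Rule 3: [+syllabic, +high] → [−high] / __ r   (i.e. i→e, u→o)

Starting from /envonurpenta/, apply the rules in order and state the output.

Rule 1 (post-nasal voicing): /t/ is a voiceless stop immediately after the nasal /n/, so it voices to [d]. /envonurpenta/ → envonurpenda.
Rule 2 (nasal place assimilation): /n/ precedes the labial consonant /v/, so it assimilates in place to [m]. /envonurpenda/ → emvonurpenda.
Rule 3 (pre-rhotic lowering): /u/ is a high vowel immediately before /r/, so it lowers to [o]. /emvonurpenda/ → emvonorpenda.

emvonorpenda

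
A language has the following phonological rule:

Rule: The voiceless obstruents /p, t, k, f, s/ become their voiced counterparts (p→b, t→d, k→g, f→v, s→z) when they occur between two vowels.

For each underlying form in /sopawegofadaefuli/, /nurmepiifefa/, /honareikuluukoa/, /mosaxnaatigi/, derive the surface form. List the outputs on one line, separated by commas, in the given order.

sobawegovadaevuli, nurmebiiveva, honareiguluugoa, mozaxnaadigi

/sopawegofadaefuli/: /p/ is a voiceless obstruent between vowels /o/ and /a/, so it voices to [b]. /f/ is a voiceless obstruent between vowels /o/ and /a/, so it voices to [v]. /f/ is a voiceless obstruent between vowels /e/ and /u/, so it voices to [v]. → [sobawegovadaevuli].
/nurmepiifefa/: /p/ is a voiceless obstruent between vowels /e/ and /i/, so it voices to [b]. /f/ is a voiceless obstruent between vowels /i/ and /e/, so it voices to [v]. /f/ is a voiceless obstruent between vowels /e/ and /a/, so it voices to [v]. → [nurmebiiveva].
/honareikuluukoa/: /k/ is a voiceless obstruent between vowels /i/ and /u/, so it voices to [g]. /k/ is a voiceless obstruent between vowels /u/ and /o/, so it voices to [g]. → [honareiguluugoa].
/mosaxnaatigi/: /s/ is a voiceless obstruent between vowels /o/ and /a/, so it voices to [z]. /t/ is a voiceless obstruent between vowels /a/ and /i/, so it voices to [d]. → [mozaxnaadigi].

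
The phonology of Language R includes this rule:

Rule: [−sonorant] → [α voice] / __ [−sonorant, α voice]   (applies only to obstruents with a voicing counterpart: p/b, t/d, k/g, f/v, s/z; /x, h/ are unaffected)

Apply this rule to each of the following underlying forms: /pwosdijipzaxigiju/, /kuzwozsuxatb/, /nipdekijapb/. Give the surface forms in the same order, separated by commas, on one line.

pwozdijibzaxigiju, kuzwossuxadb, nibdekijabb

/pwosdijipzaxigiju/: /s/ precedes the voiced obstruent /d/, so it voices to [z] by assimilation. /p/ precedes the voiced obstruent /z/, so it voices to [b] by assimilation. → [pwozdijibzaxigiju].
/kuzwozsuxatb/: /z/ precedes the voiceless obstruent /s/, so it devoices to [s] by assimilation. /t/ precedes the voiced obstruent /b/, so it voices to [d] by assimilation. → [kuzwossuxadb].
/nipdekijapb/: /p/ precedes the voiced obstruent /d/, so it voices to [b] by assimilation. /p/ precedes the voiced obstruent /b/, so it voices to [b] by assimilation. → [nibdekijabb].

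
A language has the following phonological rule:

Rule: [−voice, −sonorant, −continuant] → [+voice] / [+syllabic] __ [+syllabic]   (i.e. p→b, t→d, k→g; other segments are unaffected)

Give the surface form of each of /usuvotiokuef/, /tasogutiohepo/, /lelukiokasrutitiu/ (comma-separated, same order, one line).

/usuvotiokuef/: /t/ is a voiceless stop between vowels /o/ and /i/, so it voices to [d]. /k/ is a voiceless stop between vowels /o/ and /u/, so it voices to [g]. → [usuvodioguef].
/tasogutiohepo/: /t/ is a voiceless stop between vowels /u/ and /i/, so it voices to [d]. /p/ is a voiceless stop between vowels /e/ and /o/, so it voices to [b]. → [tasogudiohebo].
/lelukiokasrutitiu/: /k/ is a voiceless stop between vowels /u/ and /i/, so it voices to [g]. /k/ is a voiceless stop between vowels /o/ and /a/, so it voices to [g]. /t/ is a voiceless stop between vowels /u/ and /i/, so it voices to [d]. /t/ is a voiceless stop between vowels /i/ and /i/, so it voices to [d]. → [lelugiogasrudidiu].

usuvodioguef, tasogudiohebo, lelugiogasrudidiu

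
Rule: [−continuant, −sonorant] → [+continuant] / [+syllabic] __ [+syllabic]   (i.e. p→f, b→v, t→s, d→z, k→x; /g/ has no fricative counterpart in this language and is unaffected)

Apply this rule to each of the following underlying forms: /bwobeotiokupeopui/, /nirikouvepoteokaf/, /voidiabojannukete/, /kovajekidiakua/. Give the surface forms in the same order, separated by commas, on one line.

/bwobeotiokupeopui/: /b/ is a stop between vowels /o/ and /e/, so it spirantizes to the fricative [v]. /t/ is a stop between vowels /o/ and /i/, so it spirantizes to the fricative [s]. /k/ is a stop between vowels /o/ and /u/, so it spirantizes to the fricative [x]. /p/ is a stop between vowels /u/ and /e/, so it spirantizes to the fricative [f]. /p/ is a stop between vowels /o/ and /u/, so it spirantizes to the fricative [f]. → [bwoveosioxufeofui].
/nirikouvepoteokaf/: /k/ is a stop between vowels /i/ and /o/, so it spirantizes to the fricative [x]. /p/ is a stop between vowels /e/ and /o/, so it spirantizes to the fricative [f]. /t/ is a stop between vowels /o/ and /e/, so it spirantizes to the fricative [s]. /k/ is a stop between vowels /o/ and /a/, so it spirantizes to the fricative [x]. → [nirixouvefoseoxaf].
/voidiabojannukete/: /d/ is a stop between vowels /i/ and /i/, so it spirantizes to the fricative [z]. /b/ is a stop between vowels /a/ and /o/, so it spirantizes to the fricative [v]. /k/ is a stop between vowels /u/ and /e/, so it spirantizes to the fricative [x]. /t/ is a stop between vowels /e/ and /e/, so it spirantizes to the fricative [s]. → [voiziavojannuxese].
/kovajekidiakua/: /k/ is a stop between vowels /e/ and /i/, so it spirantizes to the fricative [x]. /d/ is a stop between vowels /i/ and /i/, so it spirantizes to the fricative [z]. /k/ is a stop between vowels /a/ and /u/, so it spirantizes to the fricative [x]. → [kovajexiziaxua].

bwoveosioxufeofui, nirixouvefoseoxaf, voiziavojannuxese, kovajexiziaxua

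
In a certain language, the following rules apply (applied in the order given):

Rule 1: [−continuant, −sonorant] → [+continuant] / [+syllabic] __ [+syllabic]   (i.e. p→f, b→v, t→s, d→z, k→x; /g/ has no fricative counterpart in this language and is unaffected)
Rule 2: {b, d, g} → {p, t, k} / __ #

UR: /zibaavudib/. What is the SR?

zivaavuzip

Rule 1 (intervocalic spirantization): /b/ is a stop between vowels /i/ and /a/, so it spirantizes to the fricative [v]. /d/ is a stop between vowels /u/ and /i/, so it spirantizes to the fricative [z]. /zibaavudib/ → zivaavuzib.
Rule 2 (final devoicing): /b/ is a voiced stop in word-final position, so it devoices to [p]. /zivaavuzib/ → zivaavuzip.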